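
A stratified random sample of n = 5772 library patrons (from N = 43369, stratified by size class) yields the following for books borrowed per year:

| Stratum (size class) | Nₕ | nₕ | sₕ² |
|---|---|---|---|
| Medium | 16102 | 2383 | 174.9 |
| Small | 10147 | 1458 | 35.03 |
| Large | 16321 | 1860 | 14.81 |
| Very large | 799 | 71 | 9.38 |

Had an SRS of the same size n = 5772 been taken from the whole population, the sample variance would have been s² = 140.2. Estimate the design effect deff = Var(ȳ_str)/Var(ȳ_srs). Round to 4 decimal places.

0.5122

Var(ȳ_str) = Σ Wₕ²(1−fₕ)sₕ²/nₕ with Wₕ = Nₕ/43369:
  Medium: (16102/43369)²·(1−2383/16102)·174.9/2383 = 0.008620039
  Small: (10147/43369)²·(1−1458/10147)·35.03/1458 = 0.0011262408
  Large: (16321/43369)²·(1−1860/16321)·14.81/1860 = 9.991447 × 10^-4
  Very large: (799/43369)²·(1−71/799)·9.38/71 = 4.0856751 × 10^-5
  → Var(ȳ_str) = 0.010786281.
Var(ȳ_srs) = (1 − 5772/43369)·140.2/5772 = 0.02105695.
deff = 0.010786281 / 0.02105695 = 0.5122.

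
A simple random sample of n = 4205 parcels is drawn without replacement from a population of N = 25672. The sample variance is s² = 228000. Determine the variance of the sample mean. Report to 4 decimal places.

45.3399

Under SRS without replacement, Var(ȳ) = (1 − f)·s²/n with f = n/N = 4205/25672 = 0.16379713.
Var(ȳ) = (1 − 0.16379713)·228000/4205 = 0.83620287·54.221165 = 45.339894.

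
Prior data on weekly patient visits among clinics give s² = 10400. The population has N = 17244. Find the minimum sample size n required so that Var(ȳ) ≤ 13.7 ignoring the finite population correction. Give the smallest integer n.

760

Without fpc, n₀ = s²/D = 10400/13.7 = 759.1241.
Rounding up, n = 760.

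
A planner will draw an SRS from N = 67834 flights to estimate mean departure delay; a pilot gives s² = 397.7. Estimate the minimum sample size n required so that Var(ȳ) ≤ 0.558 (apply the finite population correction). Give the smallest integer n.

Without fpc, n₀ = s²/D = 397.7/0.558 = 712.7240.
With fpc, (1 − n/N)·s²/n ≤ D requires n ≥ n₀/(1 + n₀/N) = 712.7240/(1 + 712.7240/67834) = 705.3134.
Rounding up, n = 706.

706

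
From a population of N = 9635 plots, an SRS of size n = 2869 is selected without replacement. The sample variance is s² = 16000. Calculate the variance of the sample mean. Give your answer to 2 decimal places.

Under SRS without replacement, Var(ȳ) = (1 − f)·s²/n with f = n/N = 2869/9635 = 0.29776855.
Var(ȳ) = (1 − 0.29776855)·16000/2869 = 0.70223145·5.576856 = 3.9162437.

3.92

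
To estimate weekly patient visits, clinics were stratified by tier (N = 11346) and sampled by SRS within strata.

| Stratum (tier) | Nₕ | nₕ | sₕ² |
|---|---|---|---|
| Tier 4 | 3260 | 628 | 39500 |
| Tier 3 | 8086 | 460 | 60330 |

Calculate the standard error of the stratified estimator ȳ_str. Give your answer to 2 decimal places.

8.19

Var(ȳ_str) = Σₕ Wₕ²(1 − fₕ)sₕ²/nₕ with Wₕ = Nₕ/N, N = 11346.
Tier 4: Wₕ = 0.28732593; term = 0.28732593²·(1 − 0.19263804)·39500/628 = 4.1923292.
Tier 3: Wₕ = 0.71267407; term = 0.71267407²·(1 − 0.05688845)·60330/460 = 62.823261.
Sum = 67.01559.
SE = √(67.01559) = 8.19.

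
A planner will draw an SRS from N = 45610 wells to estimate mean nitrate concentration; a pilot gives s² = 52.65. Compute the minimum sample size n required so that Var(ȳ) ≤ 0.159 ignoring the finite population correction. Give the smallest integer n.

Without fpc, n₀ = s²/D = 52.65/0.159 = 331.1321.
Rounding up, n = 332.

332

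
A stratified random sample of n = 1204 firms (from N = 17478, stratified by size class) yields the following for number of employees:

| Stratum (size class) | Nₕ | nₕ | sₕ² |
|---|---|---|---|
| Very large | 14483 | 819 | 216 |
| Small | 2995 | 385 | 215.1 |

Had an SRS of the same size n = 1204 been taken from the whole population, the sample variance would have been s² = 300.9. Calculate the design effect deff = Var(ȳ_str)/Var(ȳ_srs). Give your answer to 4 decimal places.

0.7957

Var(ȳ_str) = Σ Wₕ²(1−fₕ)sₕ²/nₕ with Wₕ = Nₕ/17478:
  Very large: (14483/17478)²·(1−819/14483)·216/819 = 0.17085306
  Small: (2995/17478)²·(1−385/2995)·215.1/385 = 0.014296626
  → Var(ȳ_str) = 0.18514969.
Var(ȳ_srs) = (1 − 1204/17478)·300.9/1204 = 0.23270101.
deff = 0.18514969 / 0.23270101 = 0.7957.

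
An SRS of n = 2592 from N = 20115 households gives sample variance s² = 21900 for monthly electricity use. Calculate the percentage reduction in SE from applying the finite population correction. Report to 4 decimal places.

f = n/N = 2592/20115 = 0.12885906.
SE_no-fpc = √(s²/n) = 2.9067291; SE_fpc = √((1−f)s²/n) = 2.7129936.
Ratio = √(1−f) = 0.93334931. Reduction = 100·(1 − 0.93334931) = 6.6651%.

6.6651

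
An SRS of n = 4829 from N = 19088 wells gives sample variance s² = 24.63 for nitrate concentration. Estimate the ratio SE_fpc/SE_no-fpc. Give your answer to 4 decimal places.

f = n/N = 4829/19088 = 0.25298617.
SE_no-fpc = √(s²/n) = 0.071417329; SE_fpc = √((1−f)s²/n) = 0.06172597.
Ratio = √(1−f) = 0.86429962.

0.8643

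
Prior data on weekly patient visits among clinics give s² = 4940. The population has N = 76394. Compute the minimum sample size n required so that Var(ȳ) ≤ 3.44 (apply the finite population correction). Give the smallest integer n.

1410

Without fpc, n₀ = s²/D = 4940/3.44 = 1436.0465.
With fpc, (1 − n/N)·s²/n ≤ D requires n ≥ n₀/(1 + n₀/N) = 1436.0465/(1 + 1436.0465/76394) = 1409.5499.
Rounding up, n = 1410.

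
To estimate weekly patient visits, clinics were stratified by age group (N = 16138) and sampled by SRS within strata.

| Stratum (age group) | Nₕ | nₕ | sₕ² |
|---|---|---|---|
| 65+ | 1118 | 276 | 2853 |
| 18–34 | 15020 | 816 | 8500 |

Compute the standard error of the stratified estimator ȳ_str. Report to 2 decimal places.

Var(ȳ_str) = Σₕ Wₕ²(1 − fₕ)sₕ²/nₕ with Wₕ = Nₕ/N, N = 16138.
65+: Wₕ = 0.06927748; term = 0.06927748²·(1 − 0.24686941)·2853/276 = 0.037363467.
18–34: Wₕ = 0.93072252; term = 0.93072252²·(1 − 0.05432756)·8500/816 = 8.533161.
Sum = 8.5705245.
SE = √(8.5705245) = 2.93.

2.93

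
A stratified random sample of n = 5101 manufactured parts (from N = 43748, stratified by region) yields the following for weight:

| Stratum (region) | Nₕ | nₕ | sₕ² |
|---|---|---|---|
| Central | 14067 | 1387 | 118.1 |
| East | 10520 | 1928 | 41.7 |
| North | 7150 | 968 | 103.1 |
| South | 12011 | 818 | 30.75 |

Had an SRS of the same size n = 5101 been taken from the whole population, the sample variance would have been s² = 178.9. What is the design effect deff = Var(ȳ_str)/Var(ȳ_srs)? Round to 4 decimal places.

0.4537

Var(ȳ_str) = Σ Wₕ²(1−fₕ)sₕ²/nₕ with Wₕ = Nₕ/43748:
  Central: (14067/43748)²·(1−1387/14067)·118.1/1387 = 0.0079355635
  East: (10520/43748)²·(1−1928/10520)·41.7/1928 = 0.001021463
  North: (7150/43748)²·(1−968/7150)·103.1/968 = 0.0024598122
  South: (12011/43748)²·(1−818/12011)·30.75/818 = 0.0026405906
  → Var(ȳ_str) = 0.014057429.
Var(ȳ_srs) = (1 − 5101/43748)·178.9/5101 = 0.030982225.
deff = 0.014057429 / 0.030982225 = 0.4537.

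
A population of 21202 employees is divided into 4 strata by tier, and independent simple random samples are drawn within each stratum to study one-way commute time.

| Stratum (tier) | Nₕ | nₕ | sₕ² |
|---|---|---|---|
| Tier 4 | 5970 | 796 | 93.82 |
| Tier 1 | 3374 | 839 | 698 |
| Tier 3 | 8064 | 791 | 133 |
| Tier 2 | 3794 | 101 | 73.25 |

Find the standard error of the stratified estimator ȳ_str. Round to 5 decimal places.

Var(ȳ_str) = Σₕ Wₕ²(1 − fₕ)sₕ²/nₕ with Wₕ = Nₕ/N, N = 21202.
Tier 4: Wₕ = 0.28157721; term = 0.28157721²·(1 − 0.13333333)·93.82/796 = 0.0080989638.
Tier 1: Wₕ = 0.15913593; term = 0.15913593²·(1 − 0.24866627)·698/839 = 0.015829341.
Tier 3: Wₕ = 0.38034148; term = 0.38034148²·(1 − 0.09809028)·133/791 = 0.021937423.
Tier 2: Wₕ = 0.17894538; term = 0.17894538²·(1 − 0.02662098)·73.25/101 = 0.022605246.
Sum = 0.068470974.
SE = √(0.068470974) = 0.26167.

0.26167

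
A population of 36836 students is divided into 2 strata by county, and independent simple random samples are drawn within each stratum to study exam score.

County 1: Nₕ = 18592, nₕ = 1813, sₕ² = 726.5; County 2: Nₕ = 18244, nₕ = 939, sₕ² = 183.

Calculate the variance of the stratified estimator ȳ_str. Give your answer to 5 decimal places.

Var(ȳ_str) = Σₕ Wₕ²(1 − fₕ)sₕ²/nₕ with Wₕ = Nₕ/N, N = 36836.
County 1: Wₕ = 0.50472364; term = 0.50472364²·(1 − 0.09751506)·726.5/1813 = 0.092126606.
County 2: Wₕ = 0.49527636; term = 0.49527636²·(1 − 0.05146898)·183/939 = 0.045345295.
Sum = 0.1374719.

0.13747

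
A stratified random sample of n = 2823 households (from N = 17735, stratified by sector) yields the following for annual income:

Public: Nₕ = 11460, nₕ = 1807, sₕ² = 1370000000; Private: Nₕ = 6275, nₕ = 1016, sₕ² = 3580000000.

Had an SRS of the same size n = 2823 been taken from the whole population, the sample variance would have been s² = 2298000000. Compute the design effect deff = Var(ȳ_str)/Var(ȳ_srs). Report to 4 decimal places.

Var(ȳ_str) = Σ Wₕ²(1−fₕ)sₕ²/nₕ with Wₕ = Nₕ/17735:
  Public: (11460/17735)²·(1−1807/11460)·1370000000/1807 = 266653.29
  Private: (6275/17735)²·(1−1016/6275)·3580000000/1016 = 369695.22
  → Var(ȳ_str) = 636348.51.
Var(ȳ_srs) = (1 − 2823/17735)·2298000000/2823 = 684453.34.
deff = 636348.51 / 684453.34 = 0.9297.

0.9297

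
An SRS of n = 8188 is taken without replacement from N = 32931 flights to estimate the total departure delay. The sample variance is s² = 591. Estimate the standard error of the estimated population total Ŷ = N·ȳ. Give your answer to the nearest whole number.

Var(Ŷ) = N²·Var(ȳ) = N²·(1 − n/N)·s²/n.
f = 8188/32931 = 0.24864110; Var(ȳ) = 0.75135890·591/8188 = 0.054232183.
Var(Ŷ) = 32931² · 0.054232183 = 5.8812132 × 10^7.
SE(Ŷ) = √(5.8812132 × 10^7) = 7669.

7669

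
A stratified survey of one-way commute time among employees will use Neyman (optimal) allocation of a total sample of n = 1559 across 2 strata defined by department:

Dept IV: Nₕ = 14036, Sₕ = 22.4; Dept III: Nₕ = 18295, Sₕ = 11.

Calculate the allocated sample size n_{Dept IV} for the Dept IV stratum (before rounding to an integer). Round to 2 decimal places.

Neyman allocation: nₕ = n·NₕSₕ / Σⱼ NⱼSⱼ.
Σ NⱼSⱼ = 14036·22.4 + 18295·11 = 515651.4.
n_{Dept IV} = 1559·14036·22.4 / 515651.4 = 950.56.

950.56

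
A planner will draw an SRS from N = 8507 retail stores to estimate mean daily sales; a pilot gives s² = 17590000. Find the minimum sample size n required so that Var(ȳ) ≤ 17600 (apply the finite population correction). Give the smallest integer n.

Without fpc, n₀ = s²/D = 17590000/17600 = 999.4318.
With fpc, (1 − n/N)·s²/n ≤ D requires n ≥ n₀/(1 + n₀/N) = 999.4318/(1 + 999.4318/8507) = 894.3594.
Rounding up, n = 895.

895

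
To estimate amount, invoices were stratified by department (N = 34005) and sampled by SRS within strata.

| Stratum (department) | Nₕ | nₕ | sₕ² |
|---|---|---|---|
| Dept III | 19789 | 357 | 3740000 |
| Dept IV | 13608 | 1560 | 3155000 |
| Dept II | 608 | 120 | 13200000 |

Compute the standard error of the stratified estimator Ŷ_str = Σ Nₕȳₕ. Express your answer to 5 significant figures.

2.0959 × 10^6

Var(Ŷ_str) = Σₕ Nₕ²(1 − fₕ)sₕ²/nₕ.
Dept III: 19789²·(1 − 357/19789)·3740000/357 = 4.0285127 × 10^12.
Dept IV: 13608²·(1 − 1560/13608)·3155000/1560 = 3.3157672 × 10^11.
Dept II: 608²·(1 − 120/608)·13200000/120 = 3.263744 × 10^10.
Sum = 4.3927269 × 10^12.
SE = √(4.3927269 × 10^12) = 2.0959 × 10^6.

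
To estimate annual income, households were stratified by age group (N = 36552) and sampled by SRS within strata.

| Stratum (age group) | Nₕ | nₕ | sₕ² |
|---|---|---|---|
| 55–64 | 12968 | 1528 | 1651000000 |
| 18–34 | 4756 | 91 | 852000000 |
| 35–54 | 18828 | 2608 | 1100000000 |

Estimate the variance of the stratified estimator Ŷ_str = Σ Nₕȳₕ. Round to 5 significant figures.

4.9683 × 10^14

Var(Ŷ_str) = Σₕ Nₕ²(1 − fₕ)sₕ²/nₕ.
55–64: 12968²·(1 − 1528/12968)·1651000000/1528 = 1.6029602 × 10^14.
18–34: 4756²·(1 − 91/4756)·852000000/91 = 2.077264 × 10^14.
35–54: 18828²·(1 − 2608/18828)·1100000000/2608 = 1.288072 × 10^14.
Sum = 4.9682962 × 10^14.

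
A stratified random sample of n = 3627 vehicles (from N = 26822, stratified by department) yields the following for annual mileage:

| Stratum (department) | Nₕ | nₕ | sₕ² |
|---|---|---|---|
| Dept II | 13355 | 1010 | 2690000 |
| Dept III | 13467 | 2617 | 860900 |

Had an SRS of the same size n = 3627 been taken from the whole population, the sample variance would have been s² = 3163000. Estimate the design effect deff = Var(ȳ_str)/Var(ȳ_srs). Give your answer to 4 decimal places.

0.8979

Var(ȳ_str) = Σ Wₕ²(1−fₕ)sₕ²/nₕ with Wₕ = Nₕ/26822:
  Dept II: (13355/26822)²·(1−1010/13355)·2690000/1010 = 610.3565
  Dept III: (13467/26822)²·(1−2617/13467)·860900/2617 = 66.813968
  → Var(ȳ_str) = 677.17047.
Var(ȳ_srs) = (1 − 3627/26822)·3163000/3627 = 754.145.
deff = 677.17047 / 754.145 = 0.8979.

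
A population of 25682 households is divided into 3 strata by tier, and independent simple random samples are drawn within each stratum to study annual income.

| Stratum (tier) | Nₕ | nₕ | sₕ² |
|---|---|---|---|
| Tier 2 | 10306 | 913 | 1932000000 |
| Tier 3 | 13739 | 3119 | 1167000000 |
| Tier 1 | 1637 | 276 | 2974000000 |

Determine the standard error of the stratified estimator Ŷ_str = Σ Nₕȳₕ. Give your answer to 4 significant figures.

1.684 × 10^7

Var(Ŷ_str) = Σₕ Nₕ²(1 − fₕ)sₕ²/nₕ.
Tier 2: 10306²·(1 − 913/10306)·1932000000/913 = 2.0484756 × 10^14.
Tier 3: 13739²·(1 − 3119/13739)·1167000000/3119 = 5.4592769 × 10^13.
Tier 1: 1637²·(1 − 276/1637)·2974000000/276 = 2.4007044 × 10^13.
Sum = 2.8344737 × 10^14.
SE = √(2.8344737 × 10^14) = 1.684 × 10^7.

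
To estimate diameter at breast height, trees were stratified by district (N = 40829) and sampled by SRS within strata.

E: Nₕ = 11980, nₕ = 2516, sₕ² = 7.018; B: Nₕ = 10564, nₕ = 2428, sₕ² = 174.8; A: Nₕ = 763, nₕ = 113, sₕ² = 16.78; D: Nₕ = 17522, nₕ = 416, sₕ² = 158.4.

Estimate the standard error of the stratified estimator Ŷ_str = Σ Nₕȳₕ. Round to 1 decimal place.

Var(Ŷ_str) = Σₕ Nₕ²(1 − fₕ)sₕ²/nₕ.
E: 11980²·(1 − 2516/11980)·7.018/2516 = 316252.73.
B: 10564²·(1 − 2428/10564)·174.8/2428 = 6.1877403 × 10^6.
A: 763²·(1 − 113/763)·16.78/113 = 73646.381.
D: 17522²·(1 − 416/17522)·158.4/416 = 1.1412847 × 10^8.
Sum = 1.2070611 × 10^8.
SE = √(1.2070611 × 10^8) = 10986.6.

10986.6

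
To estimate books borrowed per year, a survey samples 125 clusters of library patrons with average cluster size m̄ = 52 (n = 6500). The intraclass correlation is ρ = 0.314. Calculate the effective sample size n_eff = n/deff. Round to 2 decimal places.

382.04

deff = 1 + (52 − 1)·0.314 = 1 + 16.014 = 17.014.
n_eff = 6500 / 17.014 = 382.04.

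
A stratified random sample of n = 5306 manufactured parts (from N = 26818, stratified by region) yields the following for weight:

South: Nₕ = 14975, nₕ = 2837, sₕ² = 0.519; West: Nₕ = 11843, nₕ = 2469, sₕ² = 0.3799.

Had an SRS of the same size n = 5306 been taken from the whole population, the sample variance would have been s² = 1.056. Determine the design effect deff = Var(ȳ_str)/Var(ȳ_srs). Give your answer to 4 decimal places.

Var(ȳ_str) = Σ Wₕ²(1−fₕ)sₕ²/nₕ with Wₕ = Nₕ/26818:
  South: (14975/26818)²·(1−2837/14975)·0.519/2837 = 4.6234824 × 10^-5
  West: (11843/26818)²·(1−2469/11843)·0.3799/2469 = 2.3751011 × 10^-5
  → Var(ȳ_str) = 6.9985835 × 10^-5.
Var(ȳ_srs) = (1 − 5306/26818)·1.056/5306 = 1.5964344 × 10^-4.
deff = (6.9985835 × 10^-5) / (1.5964344 × 10^-4) = 0.4384.

0.4384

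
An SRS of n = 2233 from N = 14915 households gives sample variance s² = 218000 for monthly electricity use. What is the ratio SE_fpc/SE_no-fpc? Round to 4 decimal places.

0.9221

f = n/N = 2233/14915 = 0.14971505.
SE_no-fpc = √(s²/n) = 9.8806129; SE_fpc = √((1−f)s²/n) = 9.1110018.
Ratio = √(1−f) = 0.92210897.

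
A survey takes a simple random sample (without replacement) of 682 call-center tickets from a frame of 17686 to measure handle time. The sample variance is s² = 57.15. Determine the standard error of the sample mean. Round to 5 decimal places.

0.28384

Under SRS without replacement, Var(ȳ) = (1 − f)·s²/n with f = n/N = 682/17686 = 0.03856157.
Var(ȳ) = (1 − 0.03856157)·57.15/682 = 0.96143843·0.083797654 = 0.080566285.
SE(ȳ) = √(0.080566285) = 0.28384.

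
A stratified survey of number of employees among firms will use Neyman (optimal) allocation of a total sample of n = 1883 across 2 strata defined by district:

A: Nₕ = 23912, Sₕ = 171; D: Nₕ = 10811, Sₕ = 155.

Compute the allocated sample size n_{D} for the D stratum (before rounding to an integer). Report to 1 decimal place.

547.4

Neyman allocation: nₕ = n·NₕSₕ / Σⱼ NⱼSⱼ.
Σ NⱼSⱼ = 23912·171 + 10811·155 = 5.764657 × 10^6.
n_{D} = 1883·10811·155 / (5.764657 × 10^6) = 547.4.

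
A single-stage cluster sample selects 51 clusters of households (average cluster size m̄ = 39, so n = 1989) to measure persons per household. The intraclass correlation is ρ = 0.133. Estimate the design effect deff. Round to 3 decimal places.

6.054

deff = 1 + (39 − 1)·0.133 = 1 + 5.054 = 6.054.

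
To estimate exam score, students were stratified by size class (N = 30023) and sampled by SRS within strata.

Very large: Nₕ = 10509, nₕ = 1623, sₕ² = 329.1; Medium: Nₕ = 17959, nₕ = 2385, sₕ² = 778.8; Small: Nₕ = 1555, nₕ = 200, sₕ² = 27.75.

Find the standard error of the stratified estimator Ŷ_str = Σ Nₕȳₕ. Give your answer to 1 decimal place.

Var(Ŷ_str) = Σₕ Nₕ²(1 − fₕ)sₕ²/nₕ.
Very large: 10509²·(1 − 1623/10509)·329.1/1623 = 1.8935512 × 10^7.
Medium: 17959²·(1 − 2385/17959)·778.8/2385 = 9.1331351 × 10^7.
Small: 1555²·(1 − 200/1555)·27.75/200 = 292349.72.
Sum = 1.1055921 × 10^8.
SE = √(1.1055921 × 10^8) = 10514.7.

10514.7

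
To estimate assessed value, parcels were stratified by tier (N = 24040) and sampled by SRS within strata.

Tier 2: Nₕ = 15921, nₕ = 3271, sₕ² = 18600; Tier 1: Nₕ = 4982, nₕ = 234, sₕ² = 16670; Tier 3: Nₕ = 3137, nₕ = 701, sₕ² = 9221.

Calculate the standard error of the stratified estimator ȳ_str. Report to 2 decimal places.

2.25

Var(ȳ_str) = Σₕ Wₕ²(1 − fₕ)sₕ²/nₕ with Wₕ = Nₕ/N, N = 24040.
Tier 2: Wₕ = 0.66227121; term = 0.66227121²·(1 − 0.20545192)·18600/3271 = 1.9816381.
Tier 1: Wₕ = 0.20723794; term = 0.20723794²·(1 − 0.04696909)·16670/234 = 2.9158505.
Tier 3: Wₕ = 0.13049085; term = 0.13049085²·(1 − 0.22346191)·9221/701 = 0.17393336.
Sum = 5.071422.
SE = √(5.071422) = 2.25.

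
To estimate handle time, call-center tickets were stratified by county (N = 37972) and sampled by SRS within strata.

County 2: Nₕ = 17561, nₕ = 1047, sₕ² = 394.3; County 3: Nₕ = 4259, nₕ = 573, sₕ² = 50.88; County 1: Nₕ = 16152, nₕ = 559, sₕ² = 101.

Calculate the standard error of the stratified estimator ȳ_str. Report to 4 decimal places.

0.3290

Var(ȳ_str) = Σₕ Wₕ²(1 − fₕ)sₕ²/nₕ with Wₕ = Nₕ/N, N = 37972.
County 2: Wₕ = 0.46247235; term = 0.46247235²·(1 − 0.05962075)·394.3/1047 = 0.075745123.
County 3: Wₕ = 0.11216159; term = 0.11216159²·(1 − 0.13453862)·50.88/573 = 9.6678189 × 10^-4.
County 1: Wₕ = 0.42536606; term = 0.42536606²·(1 − 0.03460872)·101/559 = 0.031560117.
Sum = 0.10827202.
SE = √(0.10827202) = 0.3290.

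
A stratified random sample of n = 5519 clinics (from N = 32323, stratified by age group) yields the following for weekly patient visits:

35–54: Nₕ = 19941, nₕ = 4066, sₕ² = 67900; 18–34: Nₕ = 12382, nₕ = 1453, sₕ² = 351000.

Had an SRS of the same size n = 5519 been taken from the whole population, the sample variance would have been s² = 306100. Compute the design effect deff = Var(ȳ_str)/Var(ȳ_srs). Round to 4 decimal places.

0.7903

Var(ȳ_str) = Σ Wₕ²(1−fₕ)sₕ²/nₕ with Wₕ = Nₕ/32323:
  35–54: (19941/32323)²·(1−4066/19941)·67900/4066 = 5.0598745
  18–34: (12382/32323)²·(1−1453/12382)·351000/1453 = 31.288836
  → Var(ȳ_str) = 36.348711.
Var(ȳ_srs) = (1 − 5519/32323)·306100/5519 = 45.992909.
deff = 36.348711 / 45.992909 = 0.7903.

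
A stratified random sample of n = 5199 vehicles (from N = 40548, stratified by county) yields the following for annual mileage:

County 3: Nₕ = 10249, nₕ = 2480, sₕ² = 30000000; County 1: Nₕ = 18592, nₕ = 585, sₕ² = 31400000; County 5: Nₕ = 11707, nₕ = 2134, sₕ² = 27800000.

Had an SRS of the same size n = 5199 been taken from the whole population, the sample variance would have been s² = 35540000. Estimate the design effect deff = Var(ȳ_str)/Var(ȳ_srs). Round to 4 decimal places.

2.0813

Var(ȳ_str) = Σ Wₕ²(1−fₕ)sₕ²/nₕ with Wₕ = Nₕ/40548:
  County 3: (10249/40548)²·(1−2480/10249)·30000000/2480 = 585.8377
  County 1: (18592/40548)²·(1−585/18592)·31400000/585 = 10929.553
  County 5: (11707/40548)²·(1−2134/11707)·27800000/2134 = 887.98409
  → Var(ȳ_str) = 12403.375.
Var(ȳ_srs) = (1 − 5199/40548)·35540000/5199 = 5959.4379.
deff = 12403.375 / 5959.4379 = 2.0813.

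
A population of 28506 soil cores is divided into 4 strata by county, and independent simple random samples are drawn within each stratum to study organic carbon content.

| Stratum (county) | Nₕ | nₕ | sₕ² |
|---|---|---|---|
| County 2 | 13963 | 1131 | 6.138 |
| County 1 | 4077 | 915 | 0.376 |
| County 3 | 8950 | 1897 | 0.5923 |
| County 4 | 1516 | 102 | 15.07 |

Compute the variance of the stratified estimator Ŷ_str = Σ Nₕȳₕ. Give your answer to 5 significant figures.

Var(Ŷ_str) = Σₕ Nₕ²(1 − fₕ)sₕ²/nₕ.
County 2: 13963²·(1 − 1131/13963)·6.138/1131 = 972383.02.
County 1: 4077²·(1 − 915/4077)·0.376/915 = 5297.48.
County 3: 8950²·(1 − 1897/8950)·0.5923/1897 = 19709.305.
County 4: 1516²·(1 − 102/1516)·15.07/102 = 316709.94.
Sum = 1.3140997 × 10^6.

1.3141 × 10^6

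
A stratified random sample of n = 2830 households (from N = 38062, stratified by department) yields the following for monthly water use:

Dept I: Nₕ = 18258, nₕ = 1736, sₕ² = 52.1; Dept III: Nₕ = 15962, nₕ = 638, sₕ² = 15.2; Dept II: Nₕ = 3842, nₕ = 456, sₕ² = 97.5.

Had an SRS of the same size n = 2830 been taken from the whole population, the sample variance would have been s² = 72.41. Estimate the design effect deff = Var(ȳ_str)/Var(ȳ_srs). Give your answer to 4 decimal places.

0.5148

Var(ȳ_str) = Σ Wₕ²(1−fₕ)sₕ²/nₕ with Wₕ = Nₕ/38062:
  Dept I: (18258/38062)²·(1−1736/18258)·52.1/1736 = 0.0062491452
  Dept III: (15962/38062)²·(1−638/15962)·15.2/638 = 0.0040225287
  Dept II: (3842/38062)²·(1−456/3842)·97.5/456 = 0.0019199984
  → Var(ȳ_str) = 0.012191672.
Var(ȳ_srs) = (1 − 2830/38062)·72.41/2830 = 0.02368415.
deff = 0.012191672 / 0.02368415 = 0.5148.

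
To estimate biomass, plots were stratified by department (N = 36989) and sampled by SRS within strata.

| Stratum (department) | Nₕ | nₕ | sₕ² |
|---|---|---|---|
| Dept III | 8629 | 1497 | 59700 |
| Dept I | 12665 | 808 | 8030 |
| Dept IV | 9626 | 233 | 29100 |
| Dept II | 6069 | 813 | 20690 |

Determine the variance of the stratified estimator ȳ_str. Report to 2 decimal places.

11.73

Var(ȳ_str) = Σₕ Wₕ²(1 − fₕ)sₕ²/nₕ with Wₕ = Nₕ/N, N = 36989.
Dept III: Wₕ = 0.23328557; term = 0.23328557²·(1 − 0.17348476)·59700/1497 = 1.7938212.
Dept I: Wₕ = 0.34239909; term = 0.34239909²·(1 − 0.06379787)·8030/808 = 1.0907847.
Dept IV: Wₕ = 0.26023953; term = 0.26023953²·(1 − 0.02420528)·29100/233 = 8.2535743.
Dept II: Wₕ = 0.16407581; term = 0.16407581²·(1 − 0.13395947)·20690/813 = 0.5933313.
Sum = 11.731512.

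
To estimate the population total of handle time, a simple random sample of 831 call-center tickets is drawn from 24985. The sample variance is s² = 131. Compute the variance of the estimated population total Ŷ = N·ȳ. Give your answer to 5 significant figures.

Var(Ŷ) = N²·Var(ȳ) = N²·(1 − n/N)·s²/n.
f = 831/24985 = 0.03325996; Var(ȳ) = 0.96674004·131/831 = 0.15239825.
Var(Ŷ) = 24985² · 0.15239825 = 9.5134642 × 10^7.

9.5135 × 10^7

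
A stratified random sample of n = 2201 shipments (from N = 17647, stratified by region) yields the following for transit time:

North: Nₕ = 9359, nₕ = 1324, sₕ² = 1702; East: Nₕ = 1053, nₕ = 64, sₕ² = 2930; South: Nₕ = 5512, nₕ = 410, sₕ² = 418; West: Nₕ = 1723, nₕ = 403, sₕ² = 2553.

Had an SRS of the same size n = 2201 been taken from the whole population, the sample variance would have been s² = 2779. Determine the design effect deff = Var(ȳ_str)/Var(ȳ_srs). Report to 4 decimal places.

0.5446

Var(ȳ_str) = Σ Wₕ²(1−fₕ)sₕ²/nₕ with Wₕ = Nₕ/17647:
  North: (9359/17647)²·(1−1324/9359)·1702/1324 = 0.31041674
  East: (1053/17647)²·(1−64/1053)·2930/64 = 0.15309836
  South: (5512/17647)²·(1−410/5512)·418/410 = 0.092066221
  West: (1723/17647)²·(1−403/1723)·2553/403 = 0.046266133
  → Var(ȳ_str) = 0.60184745.
Var(ȳ_srs) = (1 − 2201/17647)·2779/2201 = 1.1051307.
deff = 0.60184745 / 1.1051307 = 0.5446.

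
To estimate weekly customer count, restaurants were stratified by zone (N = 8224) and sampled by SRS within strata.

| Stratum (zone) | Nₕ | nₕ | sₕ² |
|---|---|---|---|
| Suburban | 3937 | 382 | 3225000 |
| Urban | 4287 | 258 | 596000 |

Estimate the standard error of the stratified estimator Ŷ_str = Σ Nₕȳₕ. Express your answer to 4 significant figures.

397600

Var(Ŷ_str) = Σₕ Nₕ²(1 − fₕ)sₕ²/nₕ.
Suburban: 3937²·(1 − 382/3937)·3225000/382 = 1.1816024 × 10^11.
Urban: 4287²·(1 − 258/4287)·596000/258 = 3.9900405 × 10^10.
Sum = 1.5806065 × 10^11.
SE = √(1.5806065 × 10^11) = 397600.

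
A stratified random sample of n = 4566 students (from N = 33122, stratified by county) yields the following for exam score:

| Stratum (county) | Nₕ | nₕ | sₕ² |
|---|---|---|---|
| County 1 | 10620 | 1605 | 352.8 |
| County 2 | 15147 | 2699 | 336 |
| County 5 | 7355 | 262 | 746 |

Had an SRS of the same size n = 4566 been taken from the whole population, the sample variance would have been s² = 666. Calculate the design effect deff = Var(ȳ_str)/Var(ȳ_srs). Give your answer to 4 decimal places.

Var(ȳ_str) = Σ Wₕ²(1−fₕ)sₕ²/nₕ with Wₕ = Nₕ/33122:
  County 1: (10620/33122)²·(1−1605/10620)·352.8/1605 = 0.019182742
  County 2: (15147/33122)²·(1−2699/15147)·336/2699 = 0.021395847
  County 5: (7355/33122)²·(1−262/7355)·746/262 = 0.1353995
  → Var(ȳ_str) = 0.17597809.
Var(ȳ_srs) = (1 − 4566/33122)·666/4566 = 0.12575323.
deff = 0.17597809 / 0.12575323 = 1.3994.

1.3994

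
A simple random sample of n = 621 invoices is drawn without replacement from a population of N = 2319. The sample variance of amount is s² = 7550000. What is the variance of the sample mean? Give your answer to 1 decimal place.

Under SRS without replacement, Var(ȳ) = (1 − f)·s²/n with f = n/N = 621/2319 = 0.26778784.
Var(ȳ) = (1 − 0.26778784)·7550000/621 = 0.73221216·12157.81 = 8902.0963.

8902.1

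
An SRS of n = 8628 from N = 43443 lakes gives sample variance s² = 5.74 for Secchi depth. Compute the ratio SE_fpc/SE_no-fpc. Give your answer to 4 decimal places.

f = n/N = 8628/43443 = 0.19860507.
SE_no-fpc = √(s²/n) = 0.025792942; SE_fpc = √((1−f)s²/n) = 0.023090013.
Ratio = √(1−f) = 0.89520664.

0.8952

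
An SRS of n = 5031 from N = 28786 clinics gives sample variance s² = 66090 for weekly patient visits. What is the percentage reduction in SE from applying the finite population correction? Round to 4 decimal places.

9.1580

f = n/N = 5031/28786 = 0.17477246.
SE_no-fpc = √(s²/n) = 3.6244384; SE_fpc = √((1−f)s²/n) = 3.2925136.
Ratio = √(1−f) = 0.90842035. Reduction = 100·(1 − 0.90842035) = 9.1580%.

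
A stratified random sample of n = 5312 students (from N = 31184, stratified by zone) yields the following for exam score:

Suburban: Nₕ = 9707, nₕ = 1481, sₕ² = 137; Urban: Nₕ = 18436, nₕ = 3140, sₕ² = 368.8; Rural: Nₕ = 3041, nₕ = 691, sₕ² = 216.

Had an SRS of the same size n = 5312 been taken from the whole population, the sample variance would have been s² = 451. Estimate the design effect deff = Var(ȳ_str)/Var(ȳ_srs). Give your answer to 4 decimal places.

0.6240

Var(ȳ_str) = Σ Wₕ²(1−fₕ)sₕ²/nₕ with Wₕ = Nₕ/31184:
  Suburban: (9707/31184)²·(1−1481/9707)·137/1481 = 0.0075958364
  Urban: (18436/31184)²·(1−3140/18436)·368.8/3140 = 0.034059808
  Rural: (3041/31184)²·(1−691/3041)·216/691 = 0.002297187
  → Var(ȳ_str) = 0.043952831.
Var(ȳ_srs) = (1 − 5312/31184)·451/5312 = 0.070439564.
deff = 0.043952831 / 0.070439564 = 0.6240.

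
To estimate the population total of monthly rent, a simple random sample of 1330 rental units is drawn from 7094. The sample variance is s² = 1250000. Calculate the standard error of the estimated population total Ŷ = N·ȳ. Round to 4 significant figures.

196000

Var(Ŷ) = N²·Var(ȳ) = N²·(1 − n/N)·s²/n.
f = 1330/7094 = 0.18748238; Var(ȳ) = 0.81251762·1250000/1330 = 763.64438.
Var(Ŷ) = 7094² · 763.64438 = 3.8430278 × 10^10.
SE(Ŷ) = √(3.8430278 × 10^10) = 196000.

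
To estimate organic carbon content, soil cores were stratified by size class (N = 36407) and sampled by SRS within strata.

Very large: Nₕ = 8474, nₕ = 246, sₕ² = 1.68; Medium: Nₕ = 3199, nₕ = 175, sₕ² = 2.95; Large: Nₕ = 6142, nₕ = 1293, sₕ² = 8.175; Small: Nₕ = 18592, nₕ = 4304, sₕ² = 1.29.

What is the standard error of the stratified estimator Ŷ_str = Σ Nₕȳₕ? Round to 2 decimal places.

952.45

Var(Ŷ_str) = Σₕ Nₕ²(1 − fₕ)sₕ²/nₕ.
Very large: 8474²·(1 − 246/8474)·1.68/246 = 476164.39.
Medium: 3199²·(1 − 175/3199)·2.95/175 = 163072.22.
Large: 6142²·(1 − 1293/6142)·8.175/1293 = 188300.4.
Small: 18592²·(1 − 4304/18592)·1.29/4304 = 79618.685.
Sum = 907155.7.
SE = √(907155.7) = 952.45.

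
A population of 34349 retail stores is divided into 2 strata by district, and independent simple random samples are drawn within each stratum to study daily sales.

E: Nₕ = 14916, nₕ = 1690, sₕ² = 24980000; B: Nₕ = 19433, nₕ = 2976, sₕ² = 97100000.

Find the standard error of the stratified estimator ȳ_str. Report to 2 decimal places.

106.37

Var(ȳ_str) = Σₕ Wₕ²(1 − fₕ)sₕ²/nₕ with Wₕ = Nₕ/N, N = 34349.
E: Wₕ = 0.43424845; term = 0.43424845²·(1 − 0.11330115)·24980000/1690 = 2471.4875.
B: Wₕ = 0.56575155; term = 0.56575155²·(1 − 0.15314156)·97100000/2976 = 8843.9978.
Sum = 11315.485.
SE = √(11315.485) = 106.37.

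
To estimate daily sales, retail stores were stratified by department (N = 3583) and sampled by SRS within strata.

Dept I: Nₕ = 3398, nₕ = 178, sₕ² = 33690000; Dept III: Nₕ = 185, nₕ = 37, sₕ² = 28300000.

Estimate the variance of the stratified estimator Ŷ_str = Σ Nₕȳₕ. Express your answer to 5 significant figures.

2.0918 × 10^12

Var(Ŷ_str) = Σₕ Nₕ²(1 − fₕ)sₕ²/nₕ.
Dept I: 3398²·(1 − 178/3398)·33690000/178 = 2.0709054 × 10^12.
Dept III: 185²·(1 − 37/185)·28300000/37 = 2.0942 × 10^10.
Sum = 2.0918474 × 10^12.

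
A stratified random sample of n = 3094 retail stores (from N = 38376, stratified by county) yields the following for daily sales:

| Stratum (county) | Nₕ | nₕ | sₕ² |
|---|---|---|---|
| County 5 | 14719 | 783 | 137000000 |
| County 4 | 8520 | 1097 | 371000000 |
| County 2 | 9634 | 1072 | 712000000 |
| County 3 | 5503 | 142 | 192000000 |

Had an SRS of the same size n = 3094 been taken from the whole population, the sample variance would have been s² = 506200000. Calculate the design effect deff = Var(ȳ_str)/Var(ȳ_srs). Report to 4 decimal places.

Var(ȳ_str) = Σ Wₕ²(1−fₕ)sₕ²/nₕ with Wₕ = Nₕ/38376:
  County 5: (14719/38376)²·(1−783/14719)·137000000/783 = 24370.017
  County 4: (8520/38376)²·(1−1097/8520)·371000000/1097 = 14523.354
  County 2: (9634/38376)²·(1−1072/9634)·712000000/1072 = 37200.405
  County 3: (5503/38376)²·(1−142/5503)·192000000/142 = 27085.621
  → Var(ȳ_str) = 103179.4.
Var(ȳ_srs) = (1 − 3094/38376)·506200000/3094 = 150416.45.
deff = 103179.4 / 150416.45 = 0.6860.

0.6860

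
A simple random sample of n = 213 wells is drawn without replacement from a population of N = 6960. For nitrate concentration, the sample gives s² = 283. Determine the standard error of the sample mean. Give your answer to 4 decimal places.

Under SRS without replacement, Var(ȳ) = (1 − f)·s²/n with f = n/N = 213/6960 = 0.03060345.
Var(ȳ) = (1 − 0.03060345)·283/213 = 0.96939655·1.3286385 = 1.2879776.
SE(ȳ) = √(1.2879776) = 1.1349.

1.1349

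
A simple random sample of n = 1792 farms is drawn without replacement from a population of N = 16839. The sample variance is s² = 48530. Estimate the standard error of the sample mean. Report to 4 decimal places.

4.9193

Under SRS without replacement, Var(ȳ) = (1 − f)·s²/n with f = n/N = 1792/16839 = 0.10641962.
Var(ȳ) = (1 − 0.10641962)·48530/1792 = 0.89358038·27.081473 = 24.199473.
SE(ȳ) = √(24.199473) = 4.9193.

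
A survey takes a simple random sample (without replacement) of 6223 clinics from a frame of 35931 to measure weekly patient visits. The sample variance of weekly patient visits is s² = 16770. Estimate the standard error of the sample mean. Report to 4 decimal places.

Under SRS without replacement, Var(ȳ) = (1 − f)·s²/n with f = n/N = 6223/35931 = 0.17319306.
Var(ȳ) = (1 − 0.17319306)·16770/6223 = 0.82680694·2.6948417 = 2.2281138.
SE(ȳ) = √(2.2281138) = 1.4927.

1.4927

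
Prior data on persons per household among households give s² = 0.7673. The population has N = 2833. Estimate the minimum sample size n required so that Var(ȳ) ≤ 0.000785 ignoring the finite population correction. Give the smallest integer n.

978

Without fpc, n₀ = s²/D = 0.7673/0.000785 = 977.4522.
Rounding up, n = 978.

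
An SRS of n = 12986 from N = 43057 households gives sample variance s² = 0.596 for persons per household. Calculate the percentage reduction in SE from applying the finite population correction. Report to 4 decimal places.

f = n/N = 12986/43057 = 0.30160020.
SE_no-fpc = √(s²/n) = 0.0067746277; SE_fpc = √((1−f)s²/n) = 0.0056615778.
Ratio = √(1−f) = 0.83570317. Reduction = 100·(1 − 0.83570317) = 16.4297%.

16.4297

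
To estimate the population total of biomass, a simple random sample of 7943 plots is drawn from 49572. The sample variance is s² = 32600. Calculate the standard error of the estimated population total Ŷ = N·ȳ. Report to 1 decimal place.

92030.7

Var(Ŷ) = N²·Var(ȳ) = N²·(1 − n/N)·s²/n.
f = 7943/49572 = 0.16023158; Var(ȳ) = 0.83976842·32600/7943 = 3.4466134.
Var(Ŷ) = 49572² · 3.4466134 = 8.4696498 × 10^9.
SE(Ŷ) = √(8.4696498 × 10^9) = 92030.7.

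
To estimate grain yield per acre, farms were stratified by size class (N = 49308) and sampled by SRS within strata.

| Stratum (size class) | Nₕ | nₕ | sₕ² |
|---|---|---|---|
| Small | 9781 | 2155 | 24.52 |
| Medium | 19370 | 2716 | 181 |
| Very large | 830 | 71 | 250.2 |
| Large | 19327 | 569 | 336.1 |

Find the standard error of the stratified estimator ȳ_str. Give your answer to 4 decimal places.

0.3133

Var(ȳ_str) = Σₕ Wₕ²(1 − fₕ)sₕ²/nₕ with Wₕ = Nₕ/N, N = 49308.
Small: Wₕ = 0.19836538; term = 0.19836538²·(1 − 0.22032512)·24.52/2155 = 3.4907478 × 10^-4.
Medium: Wₕ = 0.39283686; term = 0.39283686²·(1 − 0.14021683)·181/2716 = 0.0088422383.
Very large: Wₕ = 0.01683297; term = 0.01683297²·(1 − 0.08554217)·250.2/71 = 9.1309098 × 10^-4.
Large: Wₕ = 0.39196479; term = 0.39196479²·(1 − 0.02944068)·336.1/569 = 0.088079015.
Sum = 0.098183419.
SE = √(0.098183419) = 0.3133.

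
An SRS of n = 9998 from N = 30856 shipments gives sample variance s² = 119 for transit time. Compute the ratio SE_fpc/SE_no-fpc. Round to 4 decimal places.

0.8222

f = n/N = 9998/30856 = 0.32402126.
SE_no-fpc = √(s²/n) = 0.10909803; SE_fpc = √((1−f)s²/n) = 0.089698139.
Ratio = √(1−f) = 0.82217926.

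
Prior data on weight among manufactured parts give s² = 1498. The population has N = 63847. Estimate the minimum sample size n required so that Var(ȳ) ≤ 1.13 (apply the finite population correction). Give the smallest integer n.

Without fpc, n₀ = s²/D = 1498/1.13 = 1325.6637.
With fpc, (1 − n/N)·s²/n ≤ D requires n ≥ n₀/(1 + n₀/N) = 1325.6637/(1 + 1325.6637/63847) = 1298.6986.
Rounding up, n = 1299.

1299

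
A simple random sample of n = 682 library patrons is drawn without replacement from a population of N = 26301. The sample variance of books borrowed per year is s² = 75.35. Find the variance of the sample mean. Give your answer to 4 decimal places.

Under SRS without replacement, Var(ȳ) = (1 − f)·s²/n with f = n/N = 682/26301 = 0.02593057.
Var(ȳ) = (1 − 0.02593057)·75.35/682 = 0.97406943·0.11048387 = 0.10761896.

0.1076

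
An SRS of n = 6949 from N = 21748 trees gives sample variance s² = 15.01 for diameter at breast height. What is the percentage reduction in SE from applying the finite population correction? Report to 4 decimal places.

17.5090

f = n/N = 6949/21748 = 0.31952363.
SE_no-fpc = √(s²/n) = 0.046476048; SE_fpc = √((1−f)s²/n) = 0.038338553.
Ratio = √(1−f) = 0.82490991. Reduction = 100·(1 − 0.82490991) = 17.5090%.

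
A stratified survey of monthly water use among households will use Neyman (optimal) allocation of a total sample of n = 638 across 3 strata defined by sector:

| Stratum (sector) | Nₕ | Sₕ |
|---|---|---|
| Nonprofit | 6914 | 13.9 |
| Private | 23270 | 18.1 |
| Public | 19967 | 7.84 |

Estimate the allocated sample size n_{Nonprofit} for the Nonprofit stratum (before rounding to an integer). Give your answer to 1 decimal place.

91.0

Neyman allocation: nₕ = n·NₕSₕ / Σⱼ NⱼSⱼ.
Σ NⱼSⱼ = 6914·13.9 + 23270·18.1 + 19967·7.84 = 673832.88.
n_{Nonprofit} = 638·6914·13.9 / 673832.88 = 91.0.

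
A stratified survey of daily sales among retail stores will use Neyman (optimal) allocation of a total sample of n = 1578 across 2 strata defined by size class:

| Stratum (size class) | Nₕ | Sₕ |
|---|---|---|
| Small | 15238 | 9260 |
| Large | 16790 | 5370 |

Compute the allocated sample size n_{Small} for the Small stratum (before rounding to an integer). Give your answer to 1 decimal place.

Neyman allocation: nₕ = n·NₕSₕ / Σⱼ NⱼSⱼ.
Σ NⱼSⱼ = 15238·9260 + 16790·5370 = 2.3126618 × 10^8.
n_{Small} = 1578·15238·9260 / (2.3126618 × 10^8) = 962.8.

962.8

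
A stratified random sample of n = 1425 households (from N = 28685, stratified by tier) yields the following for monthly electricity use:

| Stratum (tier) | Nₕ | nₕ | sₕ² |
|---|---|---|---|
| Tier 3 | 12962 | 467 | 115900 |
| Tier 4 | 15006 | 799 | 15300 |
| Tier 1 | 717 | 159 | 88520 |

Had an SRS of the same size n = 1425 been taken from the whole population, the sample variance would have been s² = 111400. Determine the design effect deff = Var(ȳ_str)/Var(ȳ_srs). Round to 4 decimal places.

0.7280

Var(ȳ_str) = Σ Wₕ²(1−fₕ)sₕ²/nₕ with Wₕ = Nₕ/28685:
  Tier 3: (12962/28685)²·(1−467/12962)·115900/467 = 48.850063
  Tier 4: (15006/28685)²·(1−799/15006)·15300/799 = 4.9613774
  Tier 1: (717/28685)²·(1−159/717)·88520/159 = 0.2706998
  → Var(ȳ_str) = 54.08214.
Var(ȳ_srs) = (1 − 1425/28685)·111400/1425 = 74.291876.
deff = 54.08214 / 74.291876 = 0.7280.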